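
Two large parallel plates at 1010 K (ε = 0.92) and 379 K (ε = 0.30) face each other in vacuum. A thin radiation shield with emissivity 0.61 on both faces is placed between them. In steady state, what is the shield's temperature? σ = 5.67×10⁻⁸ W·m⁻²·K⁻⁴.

T_s ≈ 925 K

In steady state the net flux on the hot side equals that on the cold side.
σ(T₁⁴−T_s⁴)/D₁ = σ(T_s⁴−T₂⁴)/D₂, with D₁ = 1/ε₁+1/ε_s−1 = 1.726, D₂ = 1/ε_s+1/ε₂−1 = 3.973.
Solve for T_s⁴: T_s⁴ = (D₂·T₁⁴ + D₁·T₂⁴)/(D₁+D₂) = 7.316×10¹¹ K⁴.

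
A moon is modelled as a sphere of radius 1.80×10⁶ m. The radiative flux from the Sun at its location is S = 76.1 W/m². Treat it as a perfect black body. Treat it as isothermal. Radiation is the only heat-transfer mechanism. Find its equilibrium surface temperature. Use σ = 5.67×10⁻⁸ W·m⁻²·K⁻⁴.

T ≈ 135 K

At equilibrium, absorbed power = emitted power.
Absorbing cross-section = πr² = 1.018×10¹³ m²; emitting surface = 4πr² = 4.072×10¹³ m² (ratio 4).
S·A_cross = εσ·A_surf·T⁴  ⇒  T⁴ = S/(4σ).
T⁴ = 1.00·76.1/(4·5.67×10⁻⁸) = 3.355×10⁸ K⁴.
T = (3.355×10⁸)^(1/4).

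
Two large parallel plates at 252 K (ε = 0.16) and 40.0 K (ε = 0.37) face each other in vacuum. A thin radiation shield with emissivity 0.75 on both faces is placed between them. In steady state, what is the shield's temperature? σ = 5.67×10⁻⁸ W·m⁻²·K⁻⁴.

T_s ≈ 189 K

In steady state the net flux on the hot side equals that on the cold side.
σ(T₁⁴−T_s⁴)/D₁ = σ(T_s⁴−T₂⁴)/D₂, with D₁ = 1/ε₁+1/ε_s−1 = 6.583, D₂ = 1/ε_s+1/ε₂−1 = 3.036.
Solve for T_s⁴: T_s⁴ = (D₂·T₁⁴ + D₁·T₂⁴)/(D₁+D₂) = 1.275×10⁹ K⁴.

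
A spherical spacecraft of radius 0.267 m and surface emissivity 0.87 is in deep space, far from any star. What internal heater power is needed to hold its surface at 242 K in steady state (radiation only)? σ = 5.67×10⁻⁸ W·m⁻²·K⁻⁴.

P = εσ·4πr²·T⁴.
4πr² = 0.8958 m²; T⁴ = 3.430×10⁹ K⁴.
P = 0.87·5.67×10⁻⁸·0.8958·3.430×10⁹.

P ≈ 152 W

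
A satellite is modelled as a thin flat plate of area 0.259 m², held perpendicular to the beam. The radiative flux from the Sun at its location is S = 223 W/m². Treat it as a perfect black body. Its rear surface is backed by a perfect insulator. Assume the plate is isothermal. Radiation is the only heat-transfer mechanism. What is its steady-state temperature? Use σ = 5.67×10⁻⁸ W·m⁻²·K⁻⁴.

At equilibrium, absorbed power = emitted power.
Absorbing cross-section = A = 0.2590 m²; emitting surface = A = 0.2590 m² (ratio 1).
S·A_cross = εσ·A_surf·T⁴  ⇒  T⁴ = S/(1σ).
T⁴ = 1.00·223/(1·5.67×10⁻⁸) = 3.933×10⁹ K⁴.
T = (3.933×10⁹)^(1/4).

T ≈ 250 K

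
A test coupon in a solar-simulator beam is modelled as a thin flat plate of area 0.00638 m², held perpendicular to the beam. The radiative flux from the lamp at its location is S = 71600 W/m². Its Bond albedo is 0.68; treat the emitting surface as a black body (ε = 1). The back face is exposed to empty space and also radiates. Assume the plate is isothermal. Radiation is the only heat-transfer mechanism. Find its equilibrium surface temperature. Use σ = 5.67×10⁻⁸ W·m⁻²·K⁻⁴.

T ≈ 670 K

At equilibrium, absorbed power = emitted power.
Absorbing cross-section = A = 0.006380 m²; emitting surface = 2A = 0.01276 m² (ratio 2).
(1−a)S·A_cross = εσ·A_surf·T⁴  ⇒  T⁴ = (1−a)S/(2σ).
T⁴ = 0.320·71600/(2·5.67×10⁻⁸) = 2.020×10¹¹ K⁴.
T = (2.020×10¹¹)^(1/4).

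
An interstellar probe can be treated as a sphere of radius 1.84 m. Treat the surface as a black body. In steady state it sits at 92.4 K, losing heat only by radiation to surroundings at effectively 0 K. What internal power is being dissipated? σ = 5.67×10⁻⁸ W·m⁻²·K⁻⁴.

P ≈ 176 W

Steady state: P = εσA T⁴.
A = 4πr² = 42.54 m²; T⁴ = (92.4)⁴ = 7.289×10⁷ K⁴.
P = 1.0 × 5.67×10⁻⁸ × 42.54 × 7.289×10⁷.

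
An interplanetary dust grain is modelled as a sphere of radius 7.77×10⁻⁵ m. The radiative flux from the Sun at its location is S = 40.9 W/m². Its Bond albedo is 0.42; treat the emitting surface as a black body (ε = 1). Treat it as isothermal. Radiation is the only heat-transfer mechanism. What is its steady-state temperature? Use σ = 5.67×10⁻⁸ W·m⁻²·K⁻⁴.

T ≈ 101 K

At equilibrium, absorbed power = emitted power.
Absorbing cross-section = πr² = 1.897×10⁻⁸ m²; emitting surface = 4πr² = 7.587×10⁻⁸ m² (ratio 4).
(1−a)S·A_cross = εσ·A_surf·T⁴  ⇒  T⁴ = (1−a)S/(4σ).
T⁴ = 0.580·40.9/(4·5.67×10⁻⁸) = 1.046×10⁸ K⁴.
T = (1.046×10⁸)^(1/4).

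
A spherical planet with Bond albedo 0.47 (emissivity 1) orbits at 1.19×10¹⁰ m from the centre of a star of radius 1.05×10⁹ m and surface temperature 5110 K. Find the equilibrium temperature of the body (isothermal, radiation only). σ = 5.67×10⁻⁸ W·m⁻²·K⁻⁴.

The star's surface emits σT_*⁴; at distance d the flux is S = σT_*⁴(R_*/d)².
S = 5.67×10⁻⁸·(5110)⁴·(1.05×10⁹/1.19×10¹⁰)² = 3.010×10⁵ W/m².
For an isothermal sphere T⁴ = (1−a)S/(4σ) = 7.034×10¹¹ K⁴.

T ≈ 916 K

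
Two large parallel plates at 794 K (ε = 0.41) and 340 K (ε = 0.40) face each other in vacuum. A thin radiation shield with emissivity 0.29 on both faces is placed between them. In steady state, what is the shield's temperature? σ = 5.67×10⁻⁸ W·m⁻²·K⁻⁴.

In steady state the net flux on the hot side equals that on the cold side.
σ(T₁⁴−T_s⁴)/D₁ = σ(T_s⁴−T₂⁴)/D₂, with D₁ = 1/ε₁+1/ε_s−1 = 4.887, D₂ = 1/ε_s+1/ε₂−1 = 4.948.
Solve for T_s⁴: T_s⁴ = (D₂·T₁⁴ + D₁·T₂⁴)/(D₁+D₂) = 2.066×10¹¹ K⁴.

T_s ≈ 674 K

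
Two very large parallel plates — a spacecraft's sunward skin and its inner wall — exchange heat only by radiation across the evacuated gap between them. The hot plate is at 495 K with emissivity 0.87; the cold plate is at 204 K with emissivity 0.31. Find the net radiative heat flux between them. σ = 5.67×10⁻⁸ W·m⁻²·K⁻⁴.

For two infinite grey parallel plates, q = σ(T₁⁴ − T₂⁴)/(1/ε₁ + 1/ε₂ − 1).
T₁⁴ − T₂⁴ = 6.004×10¹⁰ − 1.732×10⁹ = 5.831×10¹⁰ K⁴.
1/ε₁ + 1/ε₂ − 1 = 1.149 + 3.226 − 1 = 3.375.
q = 5.67×10⁻⁸ × 5.831×10¹⁰ / 3.375.

q ≈ 979 W/m²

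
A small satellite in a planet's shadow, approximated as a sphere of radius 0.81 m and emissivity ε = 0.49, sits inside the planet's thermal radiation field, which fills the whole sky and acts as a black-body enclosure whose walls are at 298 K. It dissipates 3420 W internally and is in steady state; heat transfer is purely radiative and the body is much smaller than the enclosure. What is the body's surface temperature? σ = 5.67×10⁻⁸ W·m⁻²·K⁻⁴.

For a small grey body in a large enclosure, net radiated power = εσA(T⁴ − T_w⁴).
Steady state: P = εσA(T⁴ − T_w⁴) with A = 4πr² = 8.245 m².
T⁴ = P/(εσA) + T_w⁴ = 3420/(0.49·5.67×10⁻⁸·8.245) + (298)⁴
    = 1.493×10¹⁰ + 7.886×10⁹ = 2.282×10¹⁰ K⁴.

T ≈ 389 K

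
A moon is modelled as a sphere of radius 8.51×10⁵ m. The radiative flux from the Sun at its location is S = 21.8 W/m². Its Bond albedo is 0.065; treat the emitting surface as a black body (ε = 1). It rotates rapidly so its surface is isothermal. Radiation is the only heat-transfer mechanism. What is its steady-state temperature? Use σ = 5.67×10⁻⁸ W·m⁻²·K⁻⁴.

At equilibrium, absorbed power = emitted power.
Absorbing cross-section = πr² = 2.275×10¹² m²; emitting surface = 4πr² = 9.101×10¹² m² (ratio 4).
(1−a)S·A_cross = εσ·A_surf·T⁴  ⇒  T⁴ = (1−a)S/(4σ).
T⁴ = 0.935·21.8/(4·5.67×10⁻⁸) = 8.987×10⁷ K⁴.
T = (8.987×10⁷)^(1/4).

T ≈ 97.4 K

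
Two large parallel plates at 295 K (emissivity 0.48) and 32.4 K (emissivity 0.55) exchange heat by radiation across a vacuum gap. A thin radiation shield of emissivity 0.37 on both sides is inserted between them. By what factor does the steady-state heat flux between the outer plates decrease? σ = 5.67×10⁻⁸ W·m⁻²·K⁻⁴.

factor ≈ 2.52

Without shield: q₀ = σΔ(T⁴)/(1/ε₁+1/ε₂−1) with denominator 2.902.
With shield the two gaps are in series; the resistances add: (1/ε₁+1/ε_s−1)+(1/ε_s+1/ε₂−1) = 3.786+3.521 = 7.307.
Heat-flux ratio q₀/q = 7.307/2.902.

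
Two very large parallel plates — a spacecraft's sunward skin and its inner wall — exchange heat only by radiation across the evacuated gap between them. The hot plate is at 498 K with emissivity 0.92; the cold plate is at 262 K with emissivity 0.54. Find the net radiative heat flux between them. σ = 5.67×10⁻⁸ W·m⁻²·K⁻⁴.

For two infinite grey parallel plates, q = σ(T₁⁴ − T₂⁴)/(1/ε₁ + 1/ε₂ − 1).
T₁⁴ − T₂⁴ = 6.151×10¹⁰ − 4.712×10⁹ = 5.679×10¹⁰ K⁴.
1/ε₁ + 1/ε₂ − 1 = 1.087 + 1.852 − 1 = 1.939.
q = 5.67×10⁻⁸ × 5.679×10¹⁰ / 1.939.

q ≈ 1660 W/m²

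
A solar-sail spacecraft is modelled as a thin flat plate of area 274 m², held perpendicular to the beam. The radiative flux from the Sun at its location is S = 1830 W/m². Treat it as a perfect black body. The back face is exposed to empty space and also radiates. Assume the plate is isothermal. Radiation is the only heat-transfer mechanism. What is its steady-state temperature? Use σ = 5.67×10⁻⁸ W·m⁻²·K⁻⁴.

T ≈ 356 K

At equilibrium, absorbed power = emitted power.
Absorbing cross-section = A = 274.0 m²; emitting surface = 2A = 548.0 m² (ratio 2).
S·A_cross = εσ·A_surf·T⁴  ⇒  T⁴ = S/(2σ).
T⁴ = 1.00·1830/(2·5.67×10⁻⁸) = 1.614×10¹⁰ K⁴.
T = (1.614×10¹⁰)^(1/4).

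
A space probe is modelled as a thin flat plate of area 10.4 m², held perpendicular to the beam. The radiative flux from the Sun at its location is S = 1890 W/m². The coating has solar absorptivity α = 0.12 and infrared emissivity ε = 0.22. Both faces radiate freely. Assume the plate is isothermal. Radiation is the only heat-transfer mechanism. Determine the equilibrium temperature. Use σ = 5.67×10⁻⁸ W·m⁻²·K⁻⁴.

T ≈ 309 K

At equilibrium, absorbed power = emitted power.
Absorbing cross-section = A = 10.40 m²; emitting surface = 2A = 20.80 m² (ratio 2).
αS·A_cross = εσ·A_surf·T⁴  ⇒  T⁴ = αS/(ε·2σ).
T⁴ = 0.120·1890/(0.22·2·5.67×10⁻⁸) = 9.091×10⁹ K⁴.
T = (9.091×10⁹)^(1/4).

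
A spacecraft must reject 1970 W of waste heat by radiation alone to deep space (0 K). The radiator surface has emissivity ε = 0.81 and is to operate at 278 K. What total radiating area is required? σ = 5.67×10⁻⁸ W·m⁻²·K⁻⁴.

A ≈ 7.18 m²

P = εσA T⁴ ⇒ A = P/(εσT⁴).
T⁴ = 5.973×10⁹ K⁴.
A = 1970/(0.81 × 5.67×10⁻⁸ × 5.973×10⁹).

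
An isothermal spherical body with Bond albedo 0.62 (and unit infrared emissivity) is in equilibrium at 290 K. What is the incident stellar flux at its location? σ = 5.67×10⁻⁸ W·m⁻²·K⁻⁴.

(1−a)S·πr² = σ·4πr²·T⁴ ⇒ S = 4σT⁴/(1−a).
S = 4·5.67×10⁻⁸·7.073×10⁹/0.380.

S ≈ 4220 W/m²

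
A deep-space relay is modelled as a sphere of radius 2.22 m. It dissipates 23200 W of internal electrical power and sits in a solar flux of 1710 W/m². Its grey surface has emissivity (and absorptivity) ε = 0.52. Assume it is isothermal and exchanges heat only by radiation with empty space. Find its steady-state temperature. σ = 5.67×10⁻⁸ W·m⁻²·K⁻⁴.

T ≈ 377 K

At steady state, absorbed solar power + internal power = radiated power.
Absorbed: α·S·A_cross = 0.52·1710·15.48 = 13770 W (cross-section πr²).
Total input = 13770 + 23200 = 36970 W.
Radiated: εσ·A_surf·T⁴ with A_surf = 4πr² = 61.93 m².
T⁴ = 36970/(0.52·5.67×10⁻⁸·61.93) = 2.025×10¹⁰ K⁴.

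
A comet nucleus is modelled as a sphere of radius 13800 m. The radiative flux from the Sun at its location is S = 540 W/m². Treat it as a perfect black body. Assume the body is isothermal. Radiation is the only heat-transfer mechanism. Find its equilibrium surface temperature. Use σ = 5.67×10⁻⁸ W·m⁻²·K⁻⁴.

At equilibrium, absorbed power = emitted power.
Absorbing cross-section = πr² = 5.983×10⁸ m²; emitting surface = 4πr² = 2.393×10⁹ m² (ratio 4).
S·A_cross = εσ·A_surf·T⁴  ⇒  T⁴ = S/(4σ).
T⁴ = 1.00·540/(4·5.67×10⁻⁸) = 2.381×10⁹ K⁴.
T = (2.381×10⁹)^(1/4).

T ≈ 221 K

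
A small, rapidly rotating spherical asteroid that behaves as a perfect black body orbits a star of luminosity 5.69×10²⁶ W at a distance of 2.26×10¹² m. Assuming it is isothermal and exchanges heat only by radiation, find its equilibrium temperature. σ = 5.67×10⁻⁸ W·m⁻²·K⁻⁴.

First find the stellar flux at distance d: S = L/(4πd²) = 5.69×10²⁶/(4π·(2.26×10¹²)²) = 8.865 W/m².
For an isothermal sphere, absorbed (1−a)S·πr² = emitted σ·4πr²·T⁴, so T⁴ = (1−a)S/(4σ).
T⁴ = 1.00·8.865/(4·5.67×10⁻⁸) = 3.909×10⁷ K⁴.

T ≈ 79.1 K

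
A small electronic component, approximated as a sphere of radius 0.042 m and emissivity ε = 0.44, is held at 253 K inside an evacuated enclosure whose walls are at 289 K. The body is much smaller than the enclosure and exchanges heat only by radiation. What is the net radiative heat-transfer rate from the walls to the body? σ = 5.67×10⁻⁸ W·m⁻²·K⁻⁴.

P_net ≈ 1.59 W

For a small grey body in a large enclosure: P_net = εσA(T_body⁴ − T_wall⁴).
A = 4πr² = 0.02217 m²; T_body⁴ − T_wall⁴ = 4.097×10⁹ − 6.976×10⁹ = -2.879×10⁹ K⁴.
|P_net| = 0.44·5.67×10⁻⁸·0.02217·2.879×10⁹.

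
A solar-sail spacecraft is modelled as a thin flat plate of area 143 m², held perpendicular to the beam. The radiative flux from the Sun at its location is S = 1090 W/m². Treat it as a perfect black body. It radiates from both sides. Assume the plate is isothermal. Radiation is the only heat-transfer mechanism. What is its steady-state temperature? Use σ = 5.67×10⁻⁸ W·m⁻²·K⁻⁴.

At equilibrium, absorbed power = emitted power.
Absorbing cross-section = A = 143.0 m²; emitting surface = 2A = 286.0 m² (ratio 2).
S·A_cross = εσ·A_surf·T⁴  ⇒  T⁴ = S/(2σ).
T⁴ = 1.00·1090/(2·5.67×10⁻⁸) = 9.612×10⁹ K⁴.
T = (9.612×10⁹)^(1/4).

T ≈ 313 K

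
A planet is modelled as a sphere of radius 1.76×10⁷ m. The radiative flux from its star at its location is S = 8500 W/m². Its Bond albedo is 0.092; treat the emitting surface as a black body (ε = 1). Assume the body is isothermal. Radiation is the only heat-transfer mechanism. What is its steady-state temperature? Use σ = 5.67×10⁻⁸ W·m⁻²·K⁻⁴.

T ≈ 430 K

At equilibrium, absorbed power = emitted power.
Absorbing cross-section = πr² = 9.731×10¹⁴ m²; emitting surface = 4πr² = 3.893×10¹⁵ m² (ratio 4).
(1−a)S·A_cross = εσ·A_surf·T⁴  ⇒  T⁴ = (1−a)S/(4σ).
T⁴ = 0.908·8500/(4·5.67×10⁻⁸) = 3.403×10¹⁰ K⁴.
T = (3.403×10¹⁰)^(1/4).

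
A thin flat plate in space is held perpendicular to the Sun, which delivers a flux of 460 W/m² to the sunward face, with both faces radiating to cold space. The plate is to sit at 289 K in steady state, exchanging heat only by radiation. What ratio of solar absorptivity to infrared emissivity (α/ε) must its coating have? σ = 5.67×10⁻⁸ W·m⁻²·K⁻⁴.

α/ε ≈ 1.72

Balance: αS·A = εσ·2A·T⁴ ⇒ α/ε = 2σT⁴/S.
α/ε = 2·5.67×10⁻⁸·(289)⁴/460 = 2·5.67×10⁻⁸·6.976×10⁹/460.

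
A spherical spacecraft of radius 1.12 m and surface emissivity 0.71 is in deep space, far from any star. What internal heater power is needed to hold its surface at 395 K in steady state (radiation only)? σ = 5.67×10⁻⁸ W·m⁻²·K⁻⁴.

P = εσ·4πr²·T⁴.
4πr² = 15.76 m²; T⁴ = 2.434×10¹⁰ K⁴.
P = 0.71·5.67×10⁻⁸·15.76·2.434×10¹⁰.

P ≈ 15400 W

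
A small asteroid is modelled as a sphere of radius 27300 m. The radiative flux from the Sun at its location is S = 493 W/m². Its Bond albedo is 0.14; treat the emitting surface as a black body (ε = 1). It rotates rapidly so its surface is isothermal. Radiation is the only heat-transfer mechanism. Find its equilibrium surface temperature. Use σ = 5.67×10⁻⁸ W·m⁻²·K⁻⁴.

T ≈ 208 K

At equilibrium, absorbed power = emitted power.
Absorbing cross-section = πr² = 2.341×10⁹ m²; emitting surface = 4πr² = 9.366×10⁹ m² (ratio 4).
(1−a)S·A_cross = εσ·A_surf·T⁴  ⇒  T⁴ = (1−a)S/(4σ).
T⁴ = 0.860·493/(4·5.67×10⁻⁸) = 1.869×10⁹ K⁴.
T = (1.869×10⁹)^(1/4).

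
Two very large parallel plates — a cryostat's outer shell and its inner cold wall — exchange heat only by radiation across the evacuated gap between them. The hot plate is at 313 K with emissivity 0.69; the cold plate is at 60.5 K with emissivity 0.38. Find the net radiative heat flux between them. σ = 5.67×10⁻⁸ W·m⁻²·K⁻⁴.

q ≈ 176 W/m²

For two infinite grey parallel plates, q = σ(T₁⁴ − T₂⁴)/(1/ε₁ + 1/ε₂ − 1).
T₁⁴ − T₂⁴ = 9.598×10⁹ − 1.340×10⁷ = 9.585×10⁹ K⁴.
1/ε₁ + 1/ε₂ − 1 = 1.449 + 2.632 − 1 = 3.081.
q = 5.67×10⁻⁸ × 9.585×10⁹ / 3.081.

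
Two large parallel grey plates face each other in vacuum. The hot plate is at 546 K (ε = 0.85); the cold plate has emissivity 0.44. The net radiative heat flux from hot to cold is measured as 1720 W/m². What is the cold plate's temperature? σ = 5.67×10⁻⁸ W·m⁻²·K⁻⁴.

q = σ(T₁⁴ − T₂⁴)/(1/ε₁ + 1/ε₂ − 1); denominator = 2.449.
T₂⁴ = T₁⁴ − q·(1/ε₁+1/ε₂−1)/σ = 8.887×10¹⁰ − 1720·2.449/5.67×10⁻⁸
    = 1.458×10¹⁰ K⁴.

T₂ ≈ 347 K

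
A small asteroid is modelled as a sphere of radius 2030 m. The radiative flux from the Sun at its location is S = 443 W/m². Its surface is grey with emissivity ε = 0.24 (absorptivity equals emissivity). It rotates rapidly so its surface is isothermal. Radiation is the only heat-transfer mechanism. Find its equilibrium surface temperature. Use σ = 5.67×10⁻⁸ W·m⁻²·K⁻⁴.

At equilibrium, absorbed power = emitted power.
Absorbing cross-section = πr² = 1.295×10⁷ m²; emitting surface = 4πr² = 5.178×10⁷ m² (ratio 4).
εS·A_cross = εσ·A_surf·T⁴  ⇒  T⁴ = S/(4σ)   (ε cancels).
T⁴ = 443/(4·5.67×10⁻⁸) = 1.953×10⁹ K⁴.
T = (1.953×10⁹)^(1/4).

T ≈ 210 K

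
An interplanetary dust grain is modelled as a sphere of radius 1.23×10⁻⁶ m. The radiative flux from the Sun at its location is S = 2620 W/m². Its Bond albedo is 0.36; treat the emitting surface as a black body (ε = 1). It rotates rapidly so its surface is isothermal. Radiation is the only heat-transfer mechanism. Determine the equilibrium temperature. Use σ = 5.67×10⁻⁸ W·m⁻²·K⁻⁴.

At equilibrium, absorbed power = emitted power.
Absorbing cross-section = πr² = 4.753×10⁻¹² m²; emitting surface = 4πr² = 1.901×10⁻¹¹ m² (ratio 4).
(1−a)S·A_cross = εσ·A_surf·T⁴  ⇒  T⁴ = (1−a)S/(4σ).
T⁴ = 0.640·2620/(4·5.67×10⁻⁸) = 7.393×10⁹ K⁴.
T = (7.393×10⁹)^(1/4).

T ≈ 293 K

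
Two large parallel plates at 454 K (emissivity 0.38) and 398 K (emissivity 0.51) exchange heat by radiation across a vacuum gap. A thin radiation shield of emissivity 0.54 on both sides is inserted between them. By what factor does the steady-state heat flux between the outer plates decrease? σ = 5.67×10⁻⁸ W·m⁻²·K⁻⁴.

Without shield: q₀ = σΔ(T⁴)/(1/ε₁+1/ε₂−1) with denominator 3.592.
With shield the two gaps are in series; the resistances add: (1/ε₁+1/ε_s−1)+(1/ε_s+1/ε₂−1) = 3.483+2.813 = 6.296.
Heat-flux ratio q₀/q = 6.296/3.592.

factor ≈ 1.75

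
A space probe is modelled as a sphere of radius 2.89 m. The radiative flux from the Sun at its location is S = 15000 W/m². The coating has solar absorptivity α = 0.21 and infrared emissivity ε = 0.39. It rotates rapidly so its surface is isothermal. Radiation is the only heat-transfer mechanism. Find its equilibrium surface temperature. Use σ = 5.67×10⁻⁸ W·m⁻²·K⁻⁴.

T ≈ 434 K

At equilibrium, absorbed power = emitted power.
Absorbing cross-section = πr² = 26.24 m²; emitting surface = 4πr² = 105.0 m² (ratio 4).
αS·A_cross = εσ·A_surf·T⁴  ⇒  T⁴ = αS/(ε·4σ).
T⁴ = 0.210·15000/(0.39·4·5.67×10⁻⁸) = 3.561×10¹⁰ K⁴.
T = (3.561×10¹⁰)^(1/4).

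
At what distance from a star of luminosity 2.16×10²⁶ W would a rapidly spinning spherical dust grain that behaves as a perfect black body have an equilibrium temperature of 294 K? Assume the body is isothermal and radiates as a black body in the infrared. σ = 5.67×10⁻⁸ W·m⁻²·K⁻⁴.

For an isothermal black-emitting sphere, (1−a)S·πr² = σ·4πr²·T⁴ ⇒ S = 4σT⁴/(1−a).
S = 4·5.67×10⁻⁸·(294)⁴/1.00 = 1694 W/m².
Flux falls as S = L/(4πd²), so d = √(L/(4πS)) = √(2.16×10²⁶/(4π·1694)).

d ≈ 1.01×10¹¹ m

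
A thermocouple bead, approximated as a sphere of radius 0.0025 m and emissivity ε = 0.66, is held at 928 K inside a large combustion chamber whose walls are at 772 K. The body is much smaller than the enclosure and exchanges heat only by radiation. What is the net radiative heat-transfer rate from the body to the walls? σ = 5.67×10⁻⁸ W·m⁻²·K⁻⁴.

For a small grey body in a large enclosure: P_net = εσA(T_body⁴ − T_wall⁴).
A = 4πr² = 7.854×10⁻⁵ m²; T_body⁴ − T_wall⁴ = 7.416×10¹¹ − 3.552×10¹¹ = 3.864×10¹¹ K⁴.
|P_net| = 0.66·5.67×10⁻⁸·7.854×10⁻⁵·3.864×10¹¹.

P_net ≈ 1.14 W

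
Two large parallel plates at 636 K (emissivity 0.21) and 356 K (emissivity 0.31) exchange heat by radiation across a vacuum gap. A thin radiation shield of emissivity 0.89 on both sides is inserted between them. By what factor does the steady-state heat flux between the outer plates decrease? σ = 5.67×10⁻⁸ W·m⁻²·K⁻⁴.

Without shield: q₀ = σΔ(T⁴)/(1/ε₁+1/ε₂−1) with denominator 6.988.
With shield the two gaps are in series; the resistances add: (1/ε₁+1/ε_s−1)+(1/ε_s+1/ε₂−1) = 4.886+3.349 = 8.235.
Heat-flux ratio q₀/q = 8.235/6.988.

factor ≈ 1.18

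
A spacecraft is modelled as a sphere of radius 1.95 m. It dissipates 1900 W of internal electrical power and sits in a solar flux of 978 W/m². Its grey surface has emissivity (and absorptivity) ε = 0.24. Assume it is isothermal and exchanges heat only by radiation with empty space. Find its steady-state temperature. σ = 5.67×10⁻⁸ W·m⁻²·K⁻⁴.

T ≈ 292 K

At steady state, absorbed solar power + internal power = radiated power.
Absorbed: α·S·A_cross = 0.24·978·11.95 = 2804 W (cross-section πr²).
Total input = 2804 + 1900 = 4704 W.
Radiated: εσ·A_surf·T⁴ with A_surf = 4πr² = 47.78 m².
T⁴ = 4704/(0.24·5.67×10⁻⁸·47.78) = 7.234×10⁹ K⁴.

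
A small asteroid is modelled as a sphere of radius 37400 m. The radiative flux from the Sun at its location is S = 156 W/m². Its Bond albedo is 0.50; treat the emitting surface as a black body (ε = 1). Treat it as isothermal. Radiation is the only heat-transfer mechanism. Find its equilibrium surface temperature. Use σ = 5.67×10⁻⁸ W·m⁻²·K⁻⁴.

At equilibrium, absorbed power = emitted power.
Absorbing cross-section = πr² = 4.394×10⁹ m²; emitting surface = 4πr² = 1.758×10¹⁰ m² (ratio 4).
(1−a)S·A_cross = εσ·A_surf·T⁴  ⇒  T⁴ = (1−a)S/(4σ).
T⁴ = 0.500·156/(4·5.67×10⁻⁸) = 3.439×10⁸ K⁴.
T = (3.439×10⁸)^(1/4).

T ≈ 136 K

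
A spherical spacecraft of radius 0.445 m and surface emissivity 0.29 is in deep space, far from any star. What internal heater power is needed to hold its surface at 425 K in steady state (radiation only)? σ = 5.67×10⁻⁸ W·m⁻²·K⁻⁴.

P = εσ·4πr²·T⁴.
4πr² = 2.488 m²; T⁴ = 3.263×10¹⁰ K⁴.
P = 0.29·5.67×10⁻⁸·2.488·3.263×10¹⁰.

P ≈ 1330 W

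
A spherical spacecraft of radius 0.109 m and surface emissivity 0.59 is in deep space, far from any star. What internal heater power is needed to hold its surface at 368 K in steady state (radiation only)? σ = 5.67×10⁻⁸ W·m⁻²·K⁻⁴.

P ≈ 91.6 W

P = εσ·4πr²·T⁴.
4πr² = 0.1493 m²; T⁴ = 1.834×10¹⁰ K⁴.
P = 0.59·5.67×10⁻⁸·0.1493·1.834×10¹⁰.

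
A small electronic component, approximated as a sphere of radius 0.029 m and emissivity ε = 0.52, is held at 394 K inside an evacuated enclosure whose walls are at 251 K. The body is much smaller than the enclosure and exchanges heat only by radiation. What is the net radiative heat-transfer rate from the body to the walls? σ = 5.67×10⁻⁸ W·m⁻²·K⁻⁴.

For a small grey body in a large enclosure: P_net = εσA(T_body⁴ − T_wall⁴).
A = 4πr² = 0.01057 m²; T_body⁴ − T_wall⁴ = 2.410×10¹⁰ − 3.969×10⁹ = 2.013×10¹⁰ K⁴.
|P_net| = 0.52·5.67×10⁻⁸·0.01057·2.013×10¹⁰.

P_net ≈ 6.27 W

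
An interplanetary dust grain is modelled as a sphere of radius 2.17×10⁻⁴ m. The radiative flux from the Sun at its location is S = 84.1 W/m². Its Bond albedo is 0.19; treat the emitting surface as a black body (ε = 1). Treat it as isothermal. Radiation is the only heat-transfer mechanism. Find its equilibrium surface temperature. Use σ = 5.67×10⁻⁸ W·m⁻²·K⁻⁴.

T ≈ 132 K

At equilibrium, absorbed power = emitted power.
Absorbing cross-section = πr² = 1.479×10⁻⁷ m²; emitting surface = 4πr² = 5.917×10⁻⁷ m² (ratio 4).
(1−a)S·A_cross = εσ·A_surf·T⁴  ⇒  T⁴ = (1−a)S/(4σ).
T⁴ = 0.810·84.1/(4·5.67×10⁻⁸) = 3.004×10⁸ K⁴.
T = (3.004×10⁸)^(1/4).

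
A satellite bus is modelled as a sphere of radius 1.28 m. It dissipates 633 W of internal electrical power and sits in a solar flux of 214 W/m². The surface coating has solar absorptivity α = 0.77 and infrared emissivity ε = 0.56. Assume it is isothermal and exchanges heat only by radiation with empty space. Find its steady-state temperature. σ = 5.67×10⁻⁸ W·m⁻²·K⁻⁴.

At steady state, absorbed solar power + internal power = radiated power.
Absorbed: α·S·A_cross = 0.77·214·5.147 = 848.2 W (cross-section πr²).
Total input = 848.2 + 633 = 1481 W.
Radiated: εσ·A_surf·T⁴ with A_surf = 4πr² = 20.59 m².
T⁴ = 1481/(0.56·5.67×10⁻⁸·20.59) = 2.266×10⁹ K⁴.

T ≈ 218 K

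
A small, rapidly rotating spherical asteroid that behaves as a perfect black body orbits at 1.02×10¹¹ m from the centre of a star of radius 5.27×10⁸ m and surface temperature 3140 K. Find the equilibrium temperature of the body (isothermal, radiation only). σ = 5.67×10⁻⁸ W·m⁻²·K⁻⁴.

T ≈ 160 K

The star's surface emits σT_*⁴; at distance d the flux is S = σT_*⁴(R_*/d)².
S = 5.67×10⁻⁸·(3140)⁴·(5.27×10⁸/1.02×10¹¹)² = 147.1 W/m².
For an isothermal sphere T⁴ = (1−a)S/(4σ) = 6.488×10⁸ K⁴.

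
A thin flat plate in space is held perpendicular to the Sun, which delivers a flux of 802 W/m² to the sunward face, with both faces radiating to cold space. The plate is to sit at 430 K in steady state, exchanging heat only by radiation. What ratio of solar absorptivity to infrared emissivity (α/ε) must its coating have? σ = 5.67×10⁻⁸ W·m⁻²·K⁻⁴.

Balance: αS·A = εσ·2A·T⁴ ⇒ α/ε = 2σT⁴/S.
α/ε = 2·5.67×10⁻⁸·(430)⁴/802 = 2·5.67×10⁻⁸·3.419×10¹⁰/802.

α/ε ≈ 4.83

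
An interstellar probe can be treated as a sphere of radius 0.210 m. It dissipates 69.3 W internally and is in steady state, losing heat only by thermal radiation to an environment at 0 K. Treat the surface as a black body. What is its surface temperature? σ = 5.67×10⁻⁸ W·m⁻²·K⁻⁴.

Steady state: internal power = radiated power, P = εσA T⁴.
Radiating area A = 4πr² = 0.5542 m².
T⁴ = P/(εσA) = 69.3/(1.0·5.67×10⁻⁸·0.5542) = 2.205×10⁹ K⁴.
T = (2.205×10⁹)^(1/4).

T ≈ 217 K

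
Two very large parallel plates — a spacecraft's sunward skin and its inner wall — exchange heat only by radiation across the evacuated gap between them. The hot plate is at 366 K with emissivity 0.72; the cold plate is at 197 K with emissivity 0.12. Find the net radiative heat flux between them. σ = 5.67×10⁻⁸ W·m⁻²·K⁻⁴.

q ≈ 107 W/m²

For two infinite grey parallel plates, q = σ(T₁⁴ − T₂⁴)/(1/ε₁ + 1/ε₂ − 1).
T₁⁴ − T₂⁴ = 1.794×10¹⁰ − 1.506×10⁹ = 1.644×10¹⁰ K⁴.
1/ε₁ + 1/ε₂ − 1 = 1.389 + 8.333 − 1 = 8.722.
q = 5.67×10⁻⁸ × 1.644×10¹⁰ / 8.722.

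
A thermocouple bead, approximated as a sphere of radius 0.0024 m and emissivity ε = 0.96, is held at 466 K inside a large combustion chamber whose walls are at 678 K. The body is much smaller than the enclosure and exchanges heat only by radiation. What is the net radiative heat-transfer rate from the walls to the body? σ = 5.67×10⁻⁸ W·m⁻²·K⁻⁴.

P_net ≈ 0.647 W

For a small grey body in a large enclosure: P_net = εσA(T_body⁴ − T_wall⁴).
A = 4πr² = 7.238×10⁻⁵ m²; T_body⁴ − T_wall⁴ = 4.716×10¹⁰ − 2.113×10¹¹ = -1.642×10¹¹ K⁴.
|P_net| = 0.96·5.67×10⁻⁸·7.238×10⁻⁵·1.642×10¹¹.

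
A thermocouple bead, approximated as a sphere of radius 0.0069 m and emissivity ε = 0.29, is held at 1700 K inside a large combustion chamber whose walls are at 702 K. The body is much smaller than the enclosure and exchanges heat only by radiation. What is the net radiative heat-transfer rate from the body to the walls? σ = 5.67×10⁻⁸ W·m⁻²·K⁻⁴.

For a small grey body in a large enclosure: P_net = εσA(T_body⁴ − T_wall⁴).
A = 4πr² = 5.983×10⁻⁴ m²; T_body⁴ − T_wall⁴ = 8.352×10¹² − 2.429×10¹¹ = 8.109×10¹² K⁴.
|P_net| = 0.29·5.67×10⁻⁸·5.983×10⁻⁴·8.109×10¹².

P_net ≈ 79.8 W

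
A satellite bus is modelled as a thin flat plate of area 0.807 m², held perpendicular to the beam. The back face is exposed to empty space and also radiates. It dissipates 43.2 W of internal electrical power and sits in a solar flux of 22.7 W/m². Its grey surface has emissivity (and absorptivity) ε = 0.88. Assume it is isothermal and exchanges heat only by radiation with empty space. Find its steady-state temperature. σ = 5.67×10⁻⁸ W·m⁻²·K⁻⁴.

T ≈ 165 K

At steady state, absorbed solar power + internal power = radiated power.
Absorbed: α·S·A_cross = 0.88·22.7·0.8070 = 16.12 W (cross-section A).
Total input = 16.12 + 43.2 = 59.32 W.
Radiated: εσ·A_surf·T⁴ with A_surf = 2A = 1.614 m².
T⁴ = 59.32/(0.88·5.67×10⁻⁸·1.614) = 7.366×10⁸ K⁴.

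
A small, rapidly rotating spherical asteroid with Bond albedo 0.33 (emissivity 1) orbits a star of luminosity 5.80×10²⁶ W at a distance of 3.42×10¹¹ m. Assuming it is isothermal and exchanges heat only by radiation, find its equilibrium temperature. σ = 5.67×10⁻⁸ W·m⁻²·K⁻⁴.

First find the stellar flux at distance d: S = L/(4πd²) = 5.80×10²⁶/(4π·(3.42×10¹¹)²) = 394.6 W/m².
For an isothermal sphere, absorbed (1−a)S·πr² = emitted σ·4πr²·T⁴, so T⁴ = (1−a)S/(4σ).
T⁴ = 0.670·394.6/(4·5.67×10⁻⁸) = 1.166×10⁹ K⁴.

T ≈ 185 K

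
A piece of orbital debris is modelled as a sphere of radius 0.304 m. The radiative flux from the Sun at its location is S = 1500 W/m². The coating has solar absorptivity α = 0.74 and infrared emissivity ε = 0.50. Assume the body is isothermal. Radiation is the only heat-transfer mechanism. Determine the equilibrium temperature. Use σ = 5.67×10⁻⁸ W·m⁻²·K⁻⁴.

T ≈ 315 K

At equilibrium, absorbed power = emitted power.
Absorbing cross-section = πr² = 0.2903 m²; emitting surface = 4πr² = 1.161 m² (ratio 4).
αS·A_cross = εσ·A_surf·T⁴  ⇒  T⁴ = αS/(ε·4σ).
T⁴ = 0.740·1500/(0.50·4·5.67×10⁻⁸) = 9.788×10⁹ K⁴.
T = (9.788×10⁹)^(1/4).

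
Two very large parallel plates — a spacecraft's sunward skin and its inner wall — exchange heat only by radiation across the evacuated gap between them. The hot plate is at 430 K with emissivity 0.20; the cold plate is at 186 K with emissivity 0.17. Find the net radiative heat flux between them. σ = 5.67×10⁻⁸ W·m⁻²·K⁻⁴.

q ≈ 189 W/m²

For two infinite grey parallel plates, q = σ(T₁⁴ − T₂⁴)/(1/ε₁ + 1/ε₂ − 1).
T₁⁴ − T₂⁴ = 3.419×10¹⁰ − 1.197×10⁹ = 3.299×10¹⁰ K⁴.
1/ε₁ + 1/ε₂ − 1 = 5.000 + 5.882 − 1 = 9.882.
q = 5.67×10⁻⁸ × 3.299×10¹⁰ / 9.882.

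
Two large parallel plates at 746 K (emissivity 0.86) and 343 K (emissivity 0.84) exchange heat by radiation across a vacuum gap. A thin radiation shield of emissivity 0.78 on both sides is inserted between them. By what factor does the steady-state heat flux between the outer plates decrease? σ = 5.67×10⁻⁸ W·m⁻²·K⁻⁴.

factor ≈ 2.16

Without shield: q₀ = σΔ(T⁴)/(1/ε₁+1/ε₂−1) with denominator 1.353.
With shield the two gaps are in series; the resistances add: (1/ε₁+1/ε_s−1)+(1/ε_s+1/ε₂−1) = 1.445+1.473 = 2.917.
Heat-flux ratio q₀/q = 2.917/1.353.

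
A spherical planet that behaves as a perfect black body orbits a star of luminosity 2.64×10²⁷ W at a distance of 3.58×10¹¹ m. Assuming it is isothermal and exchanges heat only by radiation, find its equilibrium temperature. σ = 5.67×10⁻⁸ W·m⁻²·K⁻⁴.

First find the stellar flux at distance d: S = L/(4πd²) = 2.64×10²⁷/(4π·(3.58×10¹¹)²) = 1639 W/m².
For an isothermal sphere, absorbed (1−a)S·πr² = emitted σ·4πr²·T⁴, so T⁴ = (1−a)S/(4σ).
T⁴ = 1.00·1639/(4·5.67×10⁻⁸) = 7.227×10⁹ K⁴.

T ≈ 292 K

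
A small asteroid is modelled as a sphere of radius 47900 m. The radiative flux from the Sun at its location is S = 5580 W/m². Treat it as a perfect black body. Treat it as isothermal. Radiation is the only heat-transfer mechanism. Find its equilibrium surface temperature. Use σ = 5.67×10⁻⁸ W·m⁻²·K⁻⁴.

T ≈ 396 K

At equilibrium, absorbed power = emitted power.
Absorbing cross-section = πr² = 7.208×10⁹ m²; emitting surface = 4πr² = 2.883×10¹⁰ m² (ratio 4).
S·A_cross = εσ·A_surf·T⁴  ⇒  T⁴ = S/(4σ).
T⁴ = 1.00·5580/(4·5.67×10⁻⁸) = 2.460×10¹⁰ K⁴.
T = (2.460×10¹⁰)^(1/4).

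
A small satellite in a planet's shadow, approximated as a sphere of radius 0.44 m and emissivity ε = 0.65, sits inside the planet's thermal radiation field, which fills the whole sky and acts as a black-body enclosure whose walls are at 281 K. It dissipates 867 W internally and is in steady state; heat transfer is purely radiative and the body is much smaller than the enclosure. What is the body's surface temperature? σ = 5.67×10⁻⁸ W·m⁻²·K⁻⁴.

T ≈ 355 K

For a small grey body in a large enclosure, net radiated power = εσA(T⁴ − T_w⁴).
Steady state: P = εσA(T⁴ − T_w⁴) with A = 4πr² = 2.433 m².
T⁴ = P/(εσA) + T_w⁴ = 867/(0.65·5.67×10⁻⁸·2.433) + (281)⁴
    = 9.670×10⁹ + 6.235×10⁹ = 1.590×10¹⁰ K⁴.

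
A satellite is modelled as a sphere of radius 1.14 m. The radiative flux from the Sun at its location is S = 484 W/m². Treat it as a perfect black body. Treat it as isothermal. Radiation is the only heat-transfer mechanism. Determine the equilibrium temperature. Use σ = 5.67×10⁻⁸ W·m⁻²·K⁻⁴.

T ≈ 215 K

At equilibrium, absorbed power = emitted power.
Absorbing cross-section = πr² = 4.083 m²; emitting surface = 4πr² = 16.33 m² (ratio 4).
S·A_cross = εσ·A_surf·T⁴  ⇒  T⁴ = S/(4σ).
T⁴ = 1.00·484/(4·5.67×10⁻⁸) = 2.134×10⁹ K⁴.
T = (2.134×10⁹)^(1/4).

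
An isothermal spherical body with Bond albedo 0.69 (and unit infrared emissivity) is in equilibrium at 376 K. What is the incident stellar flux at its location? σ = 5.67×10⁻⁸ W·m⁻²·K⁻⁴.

S ≈ 14600 W/m²

(1−a)S·πr² = σ·4πr²·T⁴ ⇒ S = 4σT⁴/(1−a).
S = 4·5.67×10⁻⁸·1.999×10¹⁰/0.310.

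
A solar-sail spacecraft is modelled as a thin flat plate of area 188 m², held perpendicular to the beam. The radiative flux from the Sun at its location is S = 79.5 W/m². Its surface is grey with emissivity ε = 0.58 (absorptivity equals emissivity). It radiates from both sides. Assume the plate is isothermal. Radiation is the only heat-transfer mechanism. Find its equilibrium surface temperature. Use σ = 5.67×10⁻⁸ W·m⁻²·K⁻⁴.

At equilibrium, absorbed power = emitted power.
Absorbing cross-section = A = 188.0 m²; emitting surface = 2A = 376.0 m² (ratio 2).
εS·A_cross = εσ·A_surf·T⁴  ⇒  T⁴ = S/(2σ)   (ε cancels).
T⁴ = 79.5/(2·5.67×10⁻⁸) = 7.011×10⁸ K⁴.
T = (7.011×10⁸)^(1/4).

T ≈ 163 K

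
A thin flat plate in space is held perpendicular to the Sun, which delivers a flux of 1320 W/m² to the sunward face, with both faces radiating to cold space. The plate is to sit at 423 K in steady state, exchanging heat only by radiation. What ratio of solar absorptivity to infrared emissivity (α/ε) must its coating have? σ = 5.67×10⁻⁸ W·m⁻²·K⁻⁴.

Balance: αS·A = εσ·2A·T⁴ ⇒ α/ε = 2σT⁴/S.
α/ε = 2·5.67×10⁻⁸·(423)⁴/1320 = 2·5.67×10⁻⁸·3.202×10¹⁰/1320.

α/ε ≈ 2.75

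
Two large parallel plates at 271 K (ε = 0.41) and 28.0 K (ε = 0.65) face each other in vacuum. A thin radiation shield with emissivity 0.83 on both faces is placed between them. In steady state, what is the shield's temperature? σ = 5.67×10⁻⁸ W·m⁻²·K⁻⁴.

In steady state the net flux on the hot side equals that on the cold side.
σ(T₁⁴−T_s⁴)/D₁ = σ(T_s⁴−T₂⁴)/D₂, with D₁ = 1/ε₁+1/ε_s−1 = 2.644, D₂ = 1/ε_s+1/ε₂−1 = 1.743.
Solve for T_s⁴: T_s⁴ = (D₂·T₁⁴ + D₁·T₂⁴)/(D₁+D₂) = 2.144×10⁹ K⁴.

T_s ≈ 215 K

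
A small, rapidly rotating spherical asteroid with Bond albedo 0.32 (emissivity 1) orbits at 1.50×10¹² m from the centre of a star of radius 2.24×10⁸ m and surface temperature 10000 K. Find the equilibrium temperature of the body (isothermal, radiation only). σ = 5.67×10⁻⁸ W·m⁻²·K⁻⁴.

T ≈ 78.5 K

The star's surface emits σT_*⁴; at distance d the flux is S = σT_*⁴(R_*/d)².
S = 5.67×10⁻⁸·(10000)⁴·(2.24×10⁸/1.50×10¹²)² = 12.64 W/m².
For an isothermal sphere T⁴ = (1−a)S/(4σ) = 3.791×10⁷ K⁴.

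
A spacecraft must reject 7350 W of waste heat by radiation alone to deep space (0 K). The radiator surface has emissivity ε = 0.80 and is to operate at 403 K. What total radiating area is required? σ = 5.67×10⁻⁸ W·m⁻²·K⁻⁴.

P = εσA T⁴ ⇒ A = P/(εσT⁴).
T⁴ = 2.638×10¹⁰ K⁴.
A = 7350/(0.80 × 5.67×10⁻⁸ × 2.638×10¹⁰).

A ≈ 6.14 m²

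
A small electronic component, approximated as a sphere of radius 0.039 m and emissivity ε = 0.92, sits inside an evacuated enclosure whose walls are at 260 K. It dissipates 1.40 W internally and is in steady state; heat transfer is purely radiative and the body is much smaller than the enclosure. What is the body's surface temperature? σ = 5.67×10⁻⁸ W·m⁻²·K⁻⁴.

For a small grey body in a large enclosure, net radiated power = εσA(T⁴ − T_w⁴).
Steady state: P = εσA(T⁴ − T_w⁴) with A = 4πr² = 0.01911 m².
T⁴ = P/(εσA) + T_w⁴ = 1.40/(0.92·5.67×10⁻⁸·0.01911) + (260)⁴
    = 1.404×10⁹ + 4.570×10⁹ = 5.974×10⁹ K⁴.

T ≈ 278 K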